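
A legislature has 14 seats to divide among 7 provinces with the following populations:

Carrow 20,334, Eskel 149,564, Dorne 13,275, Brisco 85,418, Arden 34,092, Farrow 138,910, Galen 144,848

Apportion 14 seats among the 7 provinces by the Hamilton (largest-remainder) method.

The standard divisor is 586441/14 ≈ 41888.643.
Standard quotas: Carrow 0.4854, Eskel 3.5705, Dorne 0.3169, Brisco 2.0392, Arden 0.8139, Farrow 3.3162, Galen 3.4579.
Lower quotas: Carrow 0, Eskel 3, Dorne 0, Brisco 2, Arden 0, Farrow 3, Galen 3 (sum 11, leaving 3 seats).
Remainders in descending order: Arden 0.8139, Eskel 0.5705, Carrow 0.4854, Galen 0.4579, Dorne 0.3169, Farrow 0.3162, Brisco 0.0392.
The surplus seats go to Arden, Eskel, Carrow.

Carrow 1; Eskel 4; Dorne 0; Brisco 2; Arden 1; Farrow 3; Galen 3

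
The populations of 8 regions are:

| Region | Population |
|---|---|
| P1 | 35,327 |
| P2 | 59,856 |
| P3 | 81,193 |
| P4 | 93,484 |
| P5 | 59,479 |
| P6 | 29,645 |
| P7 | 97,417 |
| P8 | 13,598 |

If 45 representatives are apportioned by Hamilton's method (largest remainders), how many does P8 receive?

Standard divisor: 469999 ÷ 45 ≈ 10444.422.
Standard quotas: P1 3.3824, P2 5.7309, P3 7.7738, P4 8.9506, P5 5.6948, P6 2.8384, P7 9.3272, P8 1.3019.
Lower quotas: P1 3, P2 5, P3 7, P4 8, P5 5, P6 2, P7 9, P8 1 (sum 40, leaving 5 seats).
Remainders in descending order: P4 0.9506, P6 0.8384, P3 0.7738, P2 0.7309, P5 0.6948, P1 0.3824, P7 0.3272, P8 0.3019.
The surplus seats go to P4, P6, P3, P2, P5.
P8 receives 1.

1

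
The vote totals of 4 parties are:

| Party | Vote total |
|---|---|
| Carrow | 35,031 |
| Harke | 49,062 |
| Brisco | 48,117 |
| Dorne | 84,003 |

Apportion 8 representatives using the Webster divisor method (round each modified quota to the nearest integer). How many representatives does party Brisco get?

Standard divisor 216213/8 ≈ 27026.625; standard quotas: Carrow 1.296, Harke 1.815, Brisco 1.780, Dorne 3.108.
Rounding to the nearest integer gives Carrow 1, Harke 2, Brisco 2, Dorne 3 — total 8, matching the house size, so no adjustment is needed.
Brisco receives 2.

2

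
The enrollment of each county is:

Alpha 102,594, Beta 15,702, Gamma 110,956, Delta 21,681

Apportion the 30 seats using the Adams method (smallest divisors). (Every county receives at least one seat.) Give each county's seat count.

Alpha=12; Beta=2; Gamma=13; Delta=3

Standard divisor 250933/30 ≈ 8364.433; standard quotas: Alpha 12.266, Beta 1.877, Gamma 13.265, Delta 2.592.
Rounding up gives 13, 2, 14, 3 = 32 seats, so the divisor must be adjusted.
With modified divisor 8900: modified quotas Alpha 11.527, Beta 1.764, Gamma 12.467, Delta 2.436.
Rounding up: Alpha 12, Beta 2, Gamma 13, Delta 3 (total 30).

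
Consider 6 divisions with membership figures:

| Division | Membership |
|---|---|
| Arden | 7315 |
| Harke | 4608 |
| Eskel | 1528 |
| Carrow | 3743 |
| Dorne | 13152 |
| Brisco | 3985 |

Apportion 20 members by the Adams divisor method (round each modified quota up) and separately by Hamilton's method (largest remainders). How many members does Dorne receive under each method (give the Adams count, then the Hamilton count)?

Adams: Arden 4, Harke 3, Eskel 1, Carrow 2, Dorne 7, Brisco 3.
Hamilton: Arden 4, Harke 3, Eskel 1, Carrow 2, Dorne 8, Brisco 2.
Dorne gets 7 under Adams and 8 under Hamilton.

7 and 8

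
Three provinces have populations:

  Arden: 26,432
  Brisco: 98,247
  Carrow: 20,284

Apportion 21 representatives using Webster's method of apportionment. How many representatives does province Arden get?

Standard divisor 144963/21 ≈ 6903; standard quotas: Arden 3.829, Brisco 14.233, Carrow 2.938.
Rounding to the nearest integer gives Arden 4, Brisco 14, Carrow 3 — total 21, matching the house size, so no adjustment is needed.
Arden receives 4.

4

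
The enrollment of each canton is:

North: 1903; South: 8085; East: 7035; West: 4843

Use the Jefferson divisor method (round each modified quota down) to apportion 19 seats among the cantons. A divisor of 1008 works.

North 1; South 8; East 6; West 4

With modified divisor 1008: modified quotas North 1.888, South 8.021, East 6.979, West 4.805.
Rounding down: North 1, South 8, East 6, West 4 (total 19).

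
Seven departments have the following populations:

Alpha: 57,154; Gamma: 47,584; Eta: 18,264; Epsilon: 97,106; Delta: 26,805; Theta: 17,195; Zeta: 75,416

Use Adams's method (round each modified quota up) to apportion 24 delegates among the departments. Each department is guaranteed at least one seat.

Standard divisor 339524/24 ≈ 14146.833; standard quotas: Alpha 4.040, Gamma 3.364, Eta 1.291, Epsilon 6.864, Delta 1.895, Theta 1.215, Zeta 5.331.
Rounding up gives 5, 4, 2, 7, 2, 2, 6 = 28 seats, so the divisor must be adjusted.
With modified divisor 16700: modified quotas Alpha 3.422, Gamma 2.849, Eta 1.094, Epsilon 5.815, Delta 1.605, Theta 1.030, Zeta 4.516.
Rounding up: Alpha 4, Gamma 3, Eta 2, Epsilon 6, Delta 2, Theta 2, Zeta 5 (total 24).

Alpha 4; Gamma 3; Eta 2; Epsilon 6; Delta 2; Theta 2; Zeta 5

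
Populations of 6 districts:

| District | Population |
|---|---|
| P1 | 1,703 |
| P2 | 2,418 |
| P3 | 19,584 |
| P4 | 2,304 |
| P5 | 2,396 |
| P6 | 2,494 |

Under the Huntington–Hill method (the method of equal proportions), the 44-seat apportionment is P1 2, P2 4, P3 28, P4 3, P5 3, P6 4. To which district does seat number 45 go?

Priority for the next seat is population ÷ (√(s·(s+1))).
Priorities: P1 695.247, P2 540.681, P3 687.264, P4 665.108, P5 691.666, P6 557.675.
Highest priority: P1.

P1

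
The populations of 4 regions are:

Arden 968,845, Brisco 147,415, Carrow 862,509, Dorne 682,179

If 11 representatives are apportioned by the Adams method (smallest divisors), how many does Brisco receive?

Standard divisor 2660948/11 ≈ 241904.364; standard quotas: Arden 4.005, Brisco 0.609, Carrow 3.565, Dorne 2.820.
Rounding up gives 5, 1, 4, 3 = 13 seats, so the divisor must be adjusted.
With modified divisor 305200: modified quotas Arden 3.174, Brisco 0.483, Carrow 2.826, Dorne 2.235.
Rounding up: Arden 4, Brisco 1, Carrow 3, Dorne 3 (total 11).
Brisco receives 1.

1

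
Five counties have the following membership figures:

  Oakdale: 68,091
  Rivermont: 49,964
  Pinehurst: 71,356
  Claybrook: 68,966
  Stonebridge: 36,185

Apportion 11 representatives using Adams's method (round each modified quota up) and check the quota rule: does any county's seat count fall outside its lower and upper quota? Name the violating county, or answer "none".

none

Standard quotas: Oakdale 2.543, Rivermont 1.866, Pinehurst 2.665, Claybrook 2.575, Stonebridge 1.351.
Adams allocation: Oakdale 2, Rivermont 2, Pinehurst 3, Claybrook 2, Stonebridge 2.
Every allocation lies between the lower and upper quota.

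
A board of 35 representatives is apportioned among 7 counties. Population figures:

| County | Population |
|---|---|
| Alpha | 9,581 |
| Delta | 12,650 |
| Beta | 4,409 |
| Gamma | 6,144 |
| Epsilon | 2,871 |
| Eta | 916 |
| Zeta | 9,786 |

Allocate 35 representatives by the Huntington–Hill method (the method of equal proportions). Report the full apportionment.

Alpha 7, Delta 10, Beta 3, Gamma 5, Epsilon 2, Eta 1, Zeta 7

With divisor 1321: modified quotas Alpha 7.253, Delta 9.576, Beta 3.338, Gamma 4.651, Epsilon 2.173, Eta 0.693, Zeta 7.408.
Geometric-mean thresholds: Alpha √(7·8)=7.483, Delta √(9·10)=9.487, Beta √(3·4)=3.464, Gamma √(4·5)=4.472, Epsilon √(2·3)=2.449, Eta (min 1), Zeta √(7·8)=7.483.
Each quota rounded against its threshold gives Alpha 7, Delta 10, Beta 3, Gamma 5, Epsilon 2, Eta 1, Zeta 7 (total 35).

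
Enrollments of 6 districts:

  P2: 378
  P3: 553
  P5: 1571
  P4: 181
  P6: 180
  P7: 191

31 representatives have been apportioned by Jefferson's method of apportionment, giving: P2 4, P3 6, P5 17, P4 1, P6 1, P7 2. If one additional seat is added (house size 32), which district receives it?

P4

Priority for the next seat is population ÷ (current seats + 1).
Priorities: P2 75.600, P3 79.000, P5 87.278, P4 90.500, P6 90.000, P7 63.667.
Highest priority: P4.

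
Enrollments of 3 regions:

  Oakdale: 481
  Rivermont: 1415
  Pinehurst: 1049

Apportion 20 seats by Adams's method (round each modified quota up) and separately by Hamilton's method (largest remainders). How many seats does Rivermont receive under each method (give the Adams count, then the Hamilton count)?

Adams: Oakdale 4, Rivermont 9, Pinehurst 7.
Hamilton: Oakdale 3, Rivermont 10, Pinehurst 7.
Rivermont gets 9 under Adams and 10 under Hamilton.

9 and 10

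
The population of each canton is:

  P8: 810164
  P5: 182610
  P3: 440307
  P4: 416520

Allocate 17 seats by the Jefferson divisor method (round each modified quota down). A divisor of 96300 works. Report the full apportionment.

P8=8, P5=1, P3=4, P4=4

With modified divisor 96300: modified quotas P8 8.413, P5 1.896, P3 4.572, P4 4.325.
Rounding down: P8 8, P5 1, P3 4, P4 4 (total 17).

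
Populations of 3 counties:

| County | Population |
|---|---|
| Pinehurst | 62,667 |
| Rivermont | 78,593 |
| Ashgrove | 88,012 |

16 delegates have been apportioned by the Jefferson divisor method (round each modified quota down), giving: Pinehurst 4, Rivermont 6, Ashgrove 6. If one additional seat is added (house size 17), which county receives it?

Priority for the next seat is population ÷ (current seats + 1).
Priorities: Pinehurst 12533.400, Rivermont 11227.571, Ashgrove 12573.143.
Highest priority: Ashgrove.

Ashgrove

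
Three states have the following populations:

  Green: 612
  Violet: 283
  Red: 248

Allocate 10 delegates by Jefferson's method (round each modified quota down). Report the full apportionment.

Standard divisor 1143/10 ≈ 114.3; standard quotas: Green 5.354, Violet 2.476, Red 2.170.
Rounding down gives 5, 2, 2 = 9 seats, so the divisor must be adjusted.
With modified divisor 100: modified quotas Green 6.120, Violet 2.830, Red 2.480.
Rounding down: Green 6, Violet 2, Red 2 (total 10).

Green 6, Violet 2, Red 2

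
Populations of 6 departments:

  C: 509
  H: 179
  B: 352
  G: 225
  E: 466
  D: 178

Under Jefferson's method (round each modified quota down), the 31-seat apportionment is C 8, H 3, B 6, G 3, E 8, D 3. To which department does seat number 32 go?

Priority for the next seat is population ÷ (current seats + 1).
Priorities: C 56.556, H 44.750, B 50.286, G 56.250, E 51.778, D 44.500.
Highest priority: C.

C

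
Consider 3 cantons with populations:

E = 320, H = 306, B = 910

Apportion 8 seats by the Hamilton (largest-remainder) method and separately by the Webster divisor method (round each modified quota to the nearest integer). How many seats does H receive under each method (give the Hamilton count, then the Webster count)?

Hamilton: E 2, H 1, B 5.
Webster: E 2, H 2, B 4.
H gets 1 under Hamilton and 2 under Webster.

1 and 2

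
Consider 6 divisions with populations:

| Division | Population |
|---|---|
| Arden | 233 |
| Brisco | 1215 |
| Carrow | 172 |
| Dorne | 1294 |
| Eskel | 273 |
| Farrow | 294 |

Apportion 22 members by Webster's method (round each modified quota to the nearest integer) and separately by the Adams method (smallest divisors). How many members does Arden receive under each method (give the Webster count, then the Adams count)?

Webster: Arden 1, Brisco 8, Carrow 1, Dorne 8, Eskel 2, Farrow 2.
Adams: Arden 2, Brisco 7, Carrow 1, Dorne 8, Eskel 2, Farrow 2.
Arden gets 1 under Webster and 2 under Adams.

1 and 2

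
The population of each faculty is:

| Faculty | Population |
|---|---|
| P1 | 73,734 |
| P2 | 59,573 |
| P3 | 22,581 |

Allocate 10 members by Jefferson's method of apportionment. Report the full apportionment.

Standard divisor 155888/10 ≈ 15588.8; standard quotas: P1 4.730, P2 3.822, P3 1.449.
Rounding down gives 4, 3, 1 = 8 seats, so the divisor must be adjusted.
With modified divisor 13500: modified quotas P1 5.462, P2 4.413, P3 1.673.
Rounding down: P1 5, P2 4, P3 1 (total 10).

P1=5, P2=4, P3=1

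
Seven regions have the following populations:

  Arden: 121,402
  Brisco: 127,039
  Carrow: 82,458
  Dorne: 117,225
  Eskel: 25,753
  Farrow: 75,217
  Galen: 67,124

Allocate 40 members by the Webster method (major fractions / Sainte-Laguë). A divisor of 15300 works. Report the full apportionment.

With modified divisor 15300: modified quotas Arden 7.935, Brisco 8.303, Carrow 5.389, Dorne 7.662, Eskel 1.683, Farrow 4.916, Galen 4.387.
Rounding to the nearest integer: Arden 8, Brisco 8, Carrow 5, Dorne 8, Eskel 2, Farrow 5, Galen 4 (total 40).

Arden 8, Brisco 8, Carrow 5, Dorne 8, Eskel 2, Farrow 5, Galen 4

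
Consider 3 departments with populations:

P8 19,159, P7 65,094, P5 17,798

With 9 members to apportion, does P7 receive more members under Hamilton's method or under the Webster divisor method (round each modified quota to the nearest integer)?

Hamilton

Hamilton: P8 2, P7 6, P5 1.
Webster: P8 2, P7 5, P5 2.
P7 gets 6 under Hamilton and 5 under Webster.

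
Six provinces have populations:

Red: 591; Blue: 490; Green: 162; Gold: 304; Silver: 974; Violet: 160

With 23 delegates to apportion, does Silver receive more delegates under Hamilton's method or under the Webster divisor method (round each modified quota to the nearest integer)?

Hamilton: Red 5, Blue 4, Green 2, Gold 3, Silver 8, Violet 1.
Webster: Red 5, Blue 4, Green 1, Gold 3, Silver 9, Violet 1.
Silver gets 8 under Hamilton and 9 under Webster.

Webster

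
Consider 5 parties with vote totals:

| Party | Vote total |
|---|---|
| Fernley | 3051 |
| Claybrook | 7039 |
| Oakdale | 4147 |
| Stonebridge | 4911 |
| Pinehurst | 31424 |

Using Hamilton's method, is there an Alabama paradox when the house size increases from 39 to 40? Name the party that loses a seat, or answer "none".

none

At 39 seats: Fernley 2, Claybrook 6, Oakdale 3, Stonebridge 4, Pinehurst 24.
At 40 seats: Fernley 2, Claybrook 6, Oakdale 3, Stonebridge 4, Pinehurst 25.
No party's allocation decreased.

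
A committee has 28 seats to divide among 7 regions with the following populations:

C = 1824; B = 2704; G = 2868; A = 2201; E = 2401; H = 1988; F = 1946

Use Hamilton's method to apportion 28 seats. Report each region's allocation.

C=3, B=5, G=5, A=4, E=4, H=4, F=3

The standard divisor is 15932/28 = 569.
Standard quotas: C 3.206, B 4.752, G 5.040, A 3.868, E 4.220, H 3.494, F 3.420.
Lower quotas: C 3, B 4, G 5, A 3, E 4, H 3, F 3 (sum 25, leaving 3 seats).
Remainders in descending order: A 0.868, B 0.752, H 0.494, F 0.420, E 0.220, C 0.206, G 0.040.
Largest remainders: A, B, H receive the extra seats.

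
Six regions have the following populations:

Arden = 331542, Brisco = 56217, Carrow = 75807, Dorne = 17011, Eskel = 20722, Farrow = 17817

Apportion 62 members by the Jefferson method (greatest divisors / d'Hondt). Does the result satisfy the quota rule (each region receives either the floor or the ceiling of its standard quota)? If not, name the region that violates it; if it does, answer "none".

Standard quotas: Arden 39.597, Brisco 6.714, Carrow 9.054, Dorne 2.032, Eskel 2.475, Farrow 2.128.
Jefferson allocation: Arden 41, Brisco 6, Carrow 9, Dorne 2, Eskel 2, Farrow 2.
Arden has quota 39.597 (lower 39, upper 40) but receives 41 — outside the quota interval.

Arden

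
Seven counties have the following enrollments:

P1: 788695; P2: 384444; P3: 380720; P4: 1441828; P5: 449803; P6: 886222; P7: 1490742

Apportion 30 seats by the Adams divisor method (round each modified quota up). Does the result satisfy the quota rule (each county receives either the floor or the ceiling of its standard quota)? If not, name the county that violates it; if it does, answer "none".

Standard quotas: P1 4.064, P2 1.981, P3 1.962, P4 7.429, P5 2.318, P6 4.566, P7 7.681.
Adams allocation: P1 4, P2 2, P3 2, P4 7, P5 3, P6 5, P7 7.
Every allocation lies between the lower and upper quota.

none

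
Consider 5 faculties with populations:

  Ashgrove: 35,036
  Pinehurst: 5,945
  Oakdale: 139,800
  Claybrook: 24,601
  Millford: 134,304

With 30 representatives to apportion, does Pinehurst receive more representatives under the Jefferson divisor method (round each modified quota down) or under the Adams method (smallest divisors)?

Adams

Jefferson: Ashgrove 3, Pinehurst 0, Oakdale 13, Claybrook 2, Millford 12.
Adams: Ashgrove 3, Pinehurst 1, Oakdale 12, Claybrook 3, Millford 11.
Pinehurst gets 0 under Jefferson and 1 under Adams.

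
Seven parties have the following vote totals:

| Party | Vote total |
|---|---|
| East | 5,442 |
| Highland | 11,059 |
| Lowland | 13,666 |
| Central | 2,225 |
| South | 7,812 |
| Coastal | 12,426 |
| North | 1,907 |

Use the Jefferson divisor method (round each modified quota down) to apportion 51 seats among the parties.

East 5; Highland 11; Lowland 13; Central 2; South 7; Coastal 12; North 1

Standard divisor 54537/51 ≈ 1069.353; standard quotas: East 5.089, Highland 10.342, Lowland 12.780, Central 2.081, South 7.305, Coastal 11.620, North 1.783.
Rounding down gives 5, 10, 12, 2, 7, 11, 1 = 48 seats, so the divisor must be adjusted.
With modified divisor 1000: modified quotas East 5.442, Highland 11.059, Lowland 13.666, Central 2.225, South 7.812, Coastal 12.426, North 1.907.
Rounding down: East 5, Highland 11, Lowland 13, Central 2, South 7, Coastal 12, North 1 (total 51).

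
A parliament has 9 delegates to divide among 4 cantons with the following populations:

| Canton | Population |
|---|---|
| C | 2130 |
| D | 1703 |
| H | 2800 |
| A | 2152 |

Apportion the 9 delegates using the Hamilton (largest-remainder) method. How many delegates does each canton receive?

Total 8785; standard divisor 8785/9 ≈ 976.111.
Standard quotas: C 2.182, D 1.745, H 2.869, A 2.205.
Lower quotas: C 2, D 1, H 2, A 2 (sum 7, leaving 2 seats).
Remainders in descending order: H 0.869, D 0.745, A 0.205, C 0.182.
The surplus seats go to H, D.

C: 2; D: 2; H: 3; A: 2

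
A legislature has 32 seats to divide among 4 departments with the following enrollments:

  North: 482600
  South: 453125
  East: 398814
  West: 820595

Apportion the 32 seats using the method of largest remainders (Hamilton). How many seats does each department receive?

North 7; South 7; East 6; West 12

The standard divisor is 2155134/32 ≈ 67347.938.
Standard quotas: North 7.1658, South 6.7281, East 5.9217, West 12.1844.
Lower quotas: North 7, South 6, East 5, West 12 (sum 30, leaving 2 seats).
Remainders in descending order: East 0.9217, South 0.7281, West 0.1844, North 0.1658.
Largest remainders: East, South receive the extra seats.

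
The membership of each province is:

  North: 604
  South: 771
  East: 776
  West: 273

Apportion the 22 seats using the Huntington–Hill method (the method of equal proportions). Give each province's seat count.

With divisor 111: modified quotas North 5.441, South 6.946, East 6.991, West 2.459.
Geometric-mean thresholds: North √(5·6)=5.477, South √(6·7)=6.481, East √(6·7)=6.481, West √(2·3)=2.449.
Each quota rounded against its threshold gives North 5, South 7, East 7, West 3 (total 22).

North 5; South 7; East 7; West 3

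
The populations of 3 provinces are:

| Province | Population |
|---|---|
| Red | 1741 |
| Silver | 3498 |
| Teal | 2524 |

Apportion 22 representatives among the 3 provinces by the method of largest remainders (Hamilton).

Red 5, Silver 10, Teal 7

Total 7763; standard divisor 7763/22 ≈ 352.864.
Standard quotas: Red 4.934, Silver 9.913, Teal 7.153.
Lower quotas: Red 4, Silver 9, Teal 7 (sum 20, leaving 2 seats).
Remainders in descending order: Red 0.934, Silver 0.913, Teal 0.153.
Largest remainders: Red, Silver receive the extra seats.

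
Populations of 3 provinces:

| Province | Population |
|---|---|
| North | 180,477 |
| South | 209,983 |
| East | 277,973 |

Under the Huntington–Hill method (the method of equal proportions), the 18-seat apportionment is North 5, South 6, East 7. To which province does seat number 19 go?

East

Priority for the next seat is population ÷ (√(s·(s+1))).
Priorities: North 32950.441, South 32401.080, East 37145.705.
Highest priority: East.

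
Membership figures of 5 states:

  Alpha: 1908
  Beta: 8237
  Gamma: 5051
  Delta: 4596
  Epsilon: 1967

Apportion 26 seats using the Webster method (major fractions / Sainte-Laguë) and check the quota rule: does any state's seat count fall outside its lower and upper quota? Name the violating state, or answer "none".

none

Standard quotas: Alpha 2.280, Beta 9.842, Gamma 6.035, Delta 5.492, Epsilon 2.350.
Webster allocation: Alpha 2, Beta 10, Gamma 6, Delta 6, Epsilon 2.
Every allocation lies between the lower and upper quota.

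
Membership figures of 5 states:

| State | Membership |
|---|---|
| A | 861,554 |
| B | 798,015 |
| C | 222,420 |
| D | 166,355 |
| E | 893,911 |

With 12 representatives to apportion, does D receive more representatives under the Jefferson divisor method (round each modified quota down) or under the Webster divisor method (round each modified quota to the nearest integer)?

Webster

Jefferson: A 4, B 3, C 1, D 0, E 4.
Webster: A 3, B 3, C 1, D 1, E 4.
D gets 0 under Jefferson and 1 under Webster.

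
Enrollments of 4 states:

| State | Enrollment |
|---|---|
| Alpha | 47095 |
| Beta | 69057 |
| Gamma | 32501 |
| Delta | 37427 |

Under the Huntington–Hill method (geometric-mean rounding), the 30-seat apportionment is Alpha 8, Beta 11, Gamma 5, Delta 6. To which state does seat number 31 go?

Beta

Priority for the next seat is population ÷ (√(s·(s+1))).
Priorities: Alpha 5550.199, Beta 6010.640, Gamma 5933.844, Delta 5775.111.
Highest priority: Beta.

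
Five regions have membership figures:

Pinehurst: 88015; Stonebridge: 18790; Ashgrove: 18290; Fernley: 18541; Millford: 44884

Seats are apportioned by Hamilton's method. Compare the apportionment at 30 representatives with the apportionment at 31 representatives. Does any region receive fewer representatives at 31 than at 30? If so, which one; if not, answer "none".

At 30 seats: Pinehurst 14, Stonebridge 3, Ashgrove 3, Fernley 3, Millford 7.
At 31 seats: Pinehurst 15, Stonebridge 3, Ashgrove 3, Fernley 3, Millford 7.
No region's allocation decreased.

none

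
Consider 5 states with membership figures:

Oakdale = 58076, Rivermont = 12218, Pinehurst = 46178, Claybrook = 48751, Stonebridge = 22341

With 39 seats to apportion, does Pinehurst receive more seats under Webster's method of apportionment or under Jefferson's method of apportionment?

Webster: Oakdale 12, Rivermont 3, Pinehurst 9, Claybrook 10, Stonebridge 5.
Jefferson: Oakdale 12, Rivermont 2, Pinehurst 10, Claybrook 10, Stonebridge 5.
Pinehurst gets 9 under Webster and 10 under Jefferson.

Jefferson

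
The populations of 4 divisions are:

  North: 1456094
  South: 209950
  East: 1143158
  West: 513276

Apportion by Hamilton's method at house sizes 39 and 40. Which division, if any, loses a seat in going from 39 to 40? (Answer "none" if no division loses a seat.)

South

At 39 seats: North 17, South 3, East 13, West 6.
At 40 seats: North 18, South 2, East 14, West 6.
South drops from 3 to 2.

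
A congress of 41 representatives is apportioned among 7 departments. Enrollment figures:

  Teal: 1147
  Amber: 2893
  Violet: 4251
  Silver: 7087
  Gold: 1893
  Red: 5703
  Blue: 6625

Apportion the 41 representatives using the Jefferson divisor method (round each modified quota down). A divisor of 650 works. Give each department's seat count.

With modified divisor 650: modified quotas Teal 1.765, Amber 4.451, Violet 6.540, Silver 10.903, Gold 2.912, Red 8.774, Blue 10.192.
Rounding down: Teal 1, Amber 4, Violet 6, Silver 10, Gold 2, Red 8, Blue 10 (total 41).

Teal 1, Amber 4, Violet 6, Silver 10, Gold 2, Red 8, Blue 10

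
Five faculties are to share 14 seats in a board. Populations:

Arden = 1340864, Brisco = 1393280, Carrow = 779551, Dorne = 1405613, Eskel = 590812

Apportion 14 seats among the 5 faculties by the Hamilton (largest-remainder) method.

Standard divisor: 5510120 ÷ 14 = 393580.
Standard quotas: Arden 3.4068, Brisco 3.5400, Carrow 1.9807, Dorne 3.5714, Eskel 1.5011.
Lower quotas: Arden 3, Brisco 3, Carrow 1, Dorne 3, Eskel 1 (sum 11, leaving 3 seats).
Remainders in descending order: Carrow 0.9807, Dorne 0.5714, Brisco 0.5400, Eskel 0.5011, Arden 0.4068.
Largest remainders: Carrow, Dorne, Brisco receive the extra seats.

Arden: 3; Brisco: 4; Carrow: 2; Dorne: 4; Eskel: 1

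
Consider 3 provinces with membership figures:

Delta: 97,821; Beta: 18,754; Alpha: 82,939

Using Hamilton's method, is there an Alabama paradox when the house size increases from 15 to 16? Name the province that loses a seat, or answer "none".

At 15 seats: Delta 7, Beta 2, Alpha 6.
At 16 seats: Delta 8, Beta 1, Alpha 7.
Beta drops from 2 to 1.

Beta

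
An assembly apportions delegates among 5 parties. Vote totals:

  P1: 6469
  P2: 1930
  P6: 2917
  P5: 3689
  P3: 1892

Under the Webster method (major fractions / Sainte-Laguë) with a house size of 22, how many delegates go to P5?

Standard divisor 16897/22 ≈ 768.045; standard quotas: P1 8.423, P2 2.513, P6 3.798, P5 4.803, P3 2.463.
Rounding to the nearest integer gives P1 8, P2 3, P6 4, P5 5, P3 2 — total 22, matching the house size, so no adjustment is needed.
P5 receives 5.

5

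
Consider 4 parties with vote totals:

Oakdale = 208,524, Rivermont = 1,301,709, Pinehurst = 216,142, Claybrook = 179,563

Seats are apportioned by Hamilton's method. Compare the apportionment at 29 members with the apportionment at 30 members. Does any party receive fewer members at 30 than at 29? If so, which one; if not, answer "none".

none

At 29 seats: Oakdale 3, Rivermont 20, Pinehurst 3, Claybrook 3.
At 30 seats: Oakdale 3, Rivermont 21, Pinehurst 3, Claybrook 3.
No party's allocation decreased.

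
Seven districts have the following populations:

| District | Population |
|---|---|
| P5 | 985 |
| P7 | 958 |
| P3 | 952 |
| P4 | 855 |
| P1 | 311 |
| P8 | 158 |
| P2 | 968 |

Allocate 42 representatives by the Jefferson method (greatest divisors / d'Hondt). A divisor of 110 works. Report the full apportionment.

P5: 8, P7: 8, P3: 8, P4: 7, P1: 2, P8: 1, P2: 8

With modified divisor 110: modified quotas P5 8.955, P7 8.709, P3 8.655, P4 7.773, P1 2.827, P8 1.436, P2 8.800.
Rounding down: P5 8, P7 8, P3 8, P4 7, P1 2, P8 1, P2 8 (total 42).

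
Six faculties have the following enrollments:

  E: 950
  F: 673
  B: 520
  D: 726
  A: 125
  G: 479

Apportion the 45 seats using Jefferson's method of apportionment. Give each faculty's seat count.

E=13; F=9; B=7; D=9; A=1; G=6

Standard divisor 3473/45 ≈ 77.178; standard quotas: E 12.309, F 8.720, B 6.738, D 9.407, A 1.620, G 6.206.
Rounding down gives 12, 8, 6, 9, 1, 6 = 42 seats, so the divisor must be adjusted.
With modified divisor 72.8: modified quotas E 13.049, F 9.245, B 7.143, D 9.973, A 1.717, G 6.580.
Rounding down: E 13, F 9, B 7, D 9, A 1, G 6 (total 45).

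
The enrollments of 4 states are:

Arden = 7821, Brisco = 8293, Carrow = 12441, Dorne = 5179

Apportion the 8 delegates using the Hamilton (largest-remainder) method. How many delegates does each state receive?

The standard divisor is 33734/8 ≈ 4216.75.
Standard quotas: Arden 1.8547, Brisco 1.9667, Carrow 2.9504, Dorne 1.2282.
Lower quotas: Arden 1, Brisco 1, Carrow 2, Dorne 1 (sum 5, leaving 3 seats).
Remainders in descending order: Brisco 0.9667, Carrow 0.9504, Arden 0.8547, Dorne 0.2282.
Largest remainders: Brisco, Carrow, Arden receive the extra seats.

Arden 2, Brisco 2, Carrow 3, Dorne 1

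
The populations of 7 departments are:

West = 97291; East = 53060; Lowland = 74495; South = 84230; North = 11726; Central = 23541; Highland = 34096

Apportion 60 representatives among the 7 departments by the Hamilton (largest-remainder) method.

Total 378439; standard divisor 378439/60 ≈ 6307.317.
Standard quotas: West 15.4251, East 8.4125, Lowland 11.8109, South 13.3543, North 1.8591, Central 3.7323, Highland 5.4058.
Lower quotas: West 15, East 8, Lowland 11, South 13, North 1, Central 3, Highland 5 (sum 56, leaving 4 seats).
Remainders in descending order: North 0.8591, Lowland 0.8109, Central 0.7323, West 0.4251, East 0.4125, Highland 0.4058, South 0.3543.
The surplus seats go to North, Lowland, Central, West.

West 16, East 8, Lowland 12, South 13, North 2, Central 4, Highland 5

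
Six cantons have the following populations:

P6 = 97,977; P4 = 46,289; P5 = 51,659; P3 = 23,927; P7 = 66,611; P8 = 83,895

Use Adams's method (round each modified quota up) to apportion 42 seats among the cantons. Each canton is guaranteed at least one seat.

P6 11, P4 5, P5 6, P3 3, P7 8, P8 9

Standard divisor 370358/42 ≈ 8818.048; standard quotas: P6 11.111, P4 5.249, P5 5.858, P3 2.713, P7 7.554, P8 9.514.
Rounding up gives 12, 6, 6, 3, 8, 10 = 45 seats, so the divisor must be adjusted.
With modified divisor 9400: modified quotas P6 10.423, P4 4.924, P5 5.496, P3 2.545, P7 7.086, P8 8.925.
Rounding up: P6 11, P4 5, P5 6, P3 3, P7 8, P8 9 (total 42).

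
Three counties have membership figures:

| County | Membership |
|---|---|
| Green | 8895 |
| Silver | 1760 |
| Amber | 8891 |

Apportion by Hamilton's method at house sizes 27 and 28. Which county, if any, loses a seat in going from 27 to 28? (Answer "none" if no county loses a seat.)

Silver

At 27 seats: Green 12, Silver 3, Amber 12.
At 28 seats: Green 13, Silver 2, Amber 13.
Silver drops from 3 to 2.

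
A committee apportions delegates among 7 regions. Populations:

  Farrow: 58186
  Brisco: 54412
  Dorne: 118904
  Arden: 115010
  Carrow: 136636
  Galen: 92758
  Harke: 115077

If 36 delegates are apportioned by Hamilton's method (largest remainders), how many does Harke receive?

6

Standard divisor: 690983 ÷ 36 ≈ 19193.972.
Standard quotas: Farrow 3.0315, Brisco 2.8348, Dorne 6.1949, Arden 5.9920, Carrow 7.1187, Galen 4.8327, Harke 5.9955.
Lower quotas: Farrow 3, Brisco 2, Dorne 6, Arden 5, Carrow 7, Galen 4, Harke 5 (sum 32, leaving 4 seats).
Remainders in descending order: Harke 0.9955, Arden 0.9920, Brisco 0.8348, Galen 0.8327, Dorne 0.1949, Carrow 0.1187, Farrow 0.0315.
Largest remainders: Harke, Arden, Brisco, Galen receive the extra seats.
Harke receives 6.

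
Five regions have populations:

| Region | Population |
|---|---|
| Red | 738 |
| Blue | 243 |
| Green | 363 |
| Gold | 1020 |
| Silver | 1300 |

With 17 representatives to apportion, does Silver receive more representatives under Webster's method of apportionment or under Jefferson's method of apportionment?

Webster: Red 3, Blue 1, Green 2, Gold 5, Silver 6.
Jefferson: Red 3, Blue 1, Green 1, Gold 5, Silver 7.
Silver gets 6 under Webster and 7 under Jefferson.

Jefferson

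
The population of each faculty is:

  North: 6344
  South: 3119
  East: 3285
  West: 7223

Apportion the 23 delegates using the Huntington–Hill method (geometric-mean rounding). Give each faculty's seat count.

With divisor 876: modified quotas North 7.242, South 3.561, East 3.750, West 8.245.
Geometric-mean thresholds: North √(7·8)=7.483, South √(3·4)=3.464, East √(3·4)=3.464, West √(8·9)=8.485.
Each quota rounded against its threshold gives North 7, South 4, East 4, West 8 (total 23).

North: 7; South: 4; East: 4; West: 8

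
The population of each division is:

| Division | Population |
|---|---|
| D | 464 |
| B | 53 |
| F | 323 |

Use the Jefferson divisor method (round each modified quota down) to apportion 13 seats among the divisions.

D 8; B 0; F 5

Standard divisor 840/13 ≈ 64.615; standard quotas: D 7.181, B 0.820, F 4.999.
Rounding down gives 7, 0, 4 = 11 seats, so the divisor must be adjusted.
With modified divisor 56: modified quotas D 8.286, B 0.946, F 5.768.
Rounding down: D 8, B 0, F 5 (total 13).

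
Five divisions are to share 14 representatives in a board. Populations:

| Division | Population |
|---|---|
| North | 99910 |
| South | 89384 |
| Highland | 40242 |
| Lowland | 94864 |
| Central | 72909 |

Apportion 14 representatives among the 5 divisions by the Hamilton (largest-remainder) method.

The standard divisor is 397309/14 ≈ 28379.214.
Standard quotas: North 3.5205, South 3.1496, Highland 1.4180, Lowland 3.3427, Central 2.5691.
Lower quotas: North 3, South 3, Highland 1, Lowland 3, Central 2 (sum 12, leaving 2 seats).
Remainders in descending order: Central 0.5691, North 0.5205, Highland 0.4180, Lowland 0.3427, South 0.1496.
The surplus seats go to Central, North.

North=4, South=3, Highland=1, Lowland=3, Central=3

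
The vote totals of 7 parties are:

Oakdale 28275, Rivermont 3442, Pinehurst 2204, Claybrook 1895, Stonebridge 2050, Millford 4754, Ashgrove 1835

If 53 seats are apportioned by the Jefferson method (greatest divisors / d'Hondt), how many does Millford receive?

6

Standard divisor 44455/53 ≈ 838.774; standard quotas: Oakdale 33.710, Rivermont 4.104, Pinehurst 2.628, Claybrook 2.259, Stonebridge 2.444, Millford 5.668, Ashgrove 2.188.
Rounding down gives 33, 4, 2, 2, 2, 5, 2 = 50 seats, so the divisor must be adjusted.
With modified divisor 789: modified quotas Oakdale 35.837, Rivermont 4.362, Pinehurst 2.793, Claybrook 2.402, Stonebridge 2.598, Millford 6.025, Ashgrove 2.326.
Rounding down: Oakdale 35, Rivermont 4, Pinehurst 2, Claybrook 2, Stonebridge 2, Millford 6, Ashgrove 2 (total 53).
Millford receives 6.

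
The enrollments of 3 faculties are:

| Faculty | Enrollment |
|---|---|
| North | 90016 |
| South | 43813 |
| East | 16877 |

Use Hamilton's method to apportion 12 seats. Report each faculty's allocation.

North 7, South 4, East 1

The standard divisor is 150706/12 ≈ 12558.833.
Standard quotas: North 7.1675, South 3.4886, East 1.3438.
Lower quotas: North 7, South 3, East 1 (sum 11, leaving 1 seat).
Remainders in descending order: South 0.4886, East 0.3438, North 0.1675.
Largest remainder: South receives the extra seat.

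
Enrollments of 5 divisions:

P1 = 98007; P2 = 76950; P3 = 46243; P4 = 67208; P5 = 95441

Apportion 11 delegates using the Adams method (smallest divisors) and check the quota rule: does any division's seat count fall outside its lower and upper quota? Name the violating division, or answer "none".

none

Standard quotas: P1 2.809, P2 2.205, P3 1.325, P4 1.926, P5 2.735.
Adams allocation: P1 3, P2 2, P3 1, P4 2, P5 3.
Every allocation lies between the lower and upper quota.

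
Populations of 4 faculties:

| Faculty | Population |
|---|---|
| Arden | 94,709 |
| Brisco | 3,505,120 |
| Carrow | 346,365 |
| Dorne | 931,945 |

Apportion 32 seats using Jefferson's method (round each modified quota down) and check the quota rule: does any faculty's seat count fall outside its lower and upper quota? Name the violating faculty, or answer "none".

Standard quotas: Arden 0.621, Brisco 22.993, Carrow 2.272, Dorne 6.113.
Jefferson allocation: Arden 0, Brisco 24, Carrow 2, Dorne 6.
Brisco has quota 22.993 (lower 22, upper 23) but receives 24 — outside the quota interval.

Brisco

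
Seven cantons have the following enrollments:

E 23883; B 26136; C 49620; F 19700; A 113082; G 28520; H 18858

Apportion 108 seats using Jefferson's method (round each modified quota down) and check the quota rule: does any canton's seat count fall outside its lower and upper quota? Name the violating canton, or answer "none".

A

Standard quotas: E 9.219, B 10.088, C 19.153, F 7.604, A 43.649, G 11.008, H 7.279.
Jefferson allocation: E 9, B 10, C 19, F 7, A 45, G 11, H 7.
A has quota 43.649 (lower 43, upper 44) but receives 45 — outside the quota interval.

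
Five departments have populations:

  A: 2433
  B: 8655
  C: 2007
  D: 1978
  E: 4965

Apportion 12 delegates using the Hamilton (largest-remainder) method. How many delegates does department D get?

The standard divisor is 20038/12 ≈ 1669.833.
Standard quotas: A 1.4570, B 5.1832, C 1.2019, D 1.1845, E 2.9734.
Lower quotas: A 1, B 5, C 1, D 1, E 2 (sum 10, leaving 2 seats).
Remainders in descending order: E 0.9734, A 0.4570, C 0.2019, D 0.1845, B 0.1832.
The surplus seats go to E, A.
D receives 1.

1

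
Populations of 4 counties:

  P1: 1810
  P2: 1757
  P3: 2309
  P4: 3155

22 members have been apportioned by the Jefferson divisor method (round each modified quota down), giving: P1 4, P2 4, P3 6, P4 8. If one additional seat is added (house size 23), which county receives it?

P1

Priority for the next seat is population ÷ (current seats + 1).
Priorities: P1 362.000, P2 351.400, P3 329.857, P4 350.556.
Highest priority: P1.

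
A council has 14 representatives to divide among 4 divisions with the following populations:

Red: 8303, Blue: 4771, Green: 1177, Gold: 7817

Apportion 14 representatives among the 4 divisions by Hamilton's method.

Standard divisor: 22068 ÷ 14 ≈ 1576.286.
Standard quotas: Red 5.2674, Blue 3.0267, Green 0.7467, Gold 4.9591.
Lower quotas: Red 5, Blue 3, Green 0, Gold 4 (sum 12, leaving 2 seats).
Remainders in descending order: Gold 0.9591, Green 0.7467, Red 0.2674, Blue 0.0267.
The surplus seats go to Gold, Green.

Red 5; Blue 3; Green 1; Gold 5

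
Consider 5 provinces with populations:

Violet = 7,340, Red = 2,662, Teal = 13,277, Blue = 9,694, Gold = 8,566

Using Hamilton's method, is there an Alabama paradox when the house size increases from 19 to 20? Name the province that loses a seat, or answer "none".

At 19 seats: Violet 3, Red 1, Teal 6, Blue 5, Gold 4.
At 20 seats: Violet 4, Red 1, Teal 6, Blue 5, Gold 4.
No province's allocation decreased.

none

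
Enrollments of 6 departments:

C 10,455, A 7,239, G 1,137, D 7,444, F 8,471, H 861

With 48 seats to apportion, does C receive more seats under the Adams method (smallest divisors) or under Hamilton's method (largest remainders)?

Hamilton

Adams: C 13, A 10, G 2, D 10, F 11, H 2.
Hamilton: C 14, A 10, G 2, D 10, F 11, H 1.
C gets 13 under Adams and 14 under Hamilton.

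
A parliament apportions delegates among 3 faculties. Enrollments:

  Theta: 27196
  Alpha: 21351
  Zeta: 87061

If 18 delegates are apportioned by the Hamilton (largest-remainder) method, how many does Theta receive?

The standard divisor is 135608/18 ≈ 7533.778.
Standard quotas: Theta 3.6099, Alpha 2.8340, Zeta 11.5561.
Lower quotas: Theta 3, Alpha 2, Zeta 11 (sum 16, leaving 2 seats).
Remainders in descending order: Alpha 0.8340, Theta 0.6099, Zeta 0.5561.
Largest remainders: Alpha, Theta receive the extra seats.
Theta receives 4.

4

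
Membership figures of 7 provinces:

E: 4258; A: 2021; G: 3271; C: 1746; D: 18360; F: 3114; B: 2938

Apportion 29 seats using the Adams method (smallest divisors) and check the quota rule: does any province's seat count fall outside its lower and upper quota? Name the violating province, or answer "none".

D

Standard quotas: E 3.458, A 1.641, G 2.657, C 1.418, D 14.911, F 2.529, B 2.386.
Adams allocation: E 3, A 2, G 3, C 2, D 13, F 3, B 3.
D has quota 14.911 (lower 14, upper 15) but receives 13 — outside the quota interval.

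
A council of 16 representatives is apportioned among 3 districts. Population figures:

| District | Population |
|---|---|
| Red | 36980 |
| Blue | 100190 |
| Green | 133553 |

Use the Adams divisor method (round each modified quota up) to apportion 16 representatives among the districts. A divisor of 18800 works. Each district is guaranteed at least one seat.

Red: 2; Blue: 6; Green: 8

With modified divisor 18800: modified quotas Red 1.967, Blue 5.329, Green 7.104.
Rounding up: Red 2, Blue 6, Green 8 (total 16).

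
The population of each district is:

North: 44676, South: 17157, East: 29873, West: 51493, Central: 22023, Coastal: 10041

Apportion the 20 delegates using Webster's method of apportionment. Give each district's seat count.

North: 5; South: 2; East: 3; West: 6; Central: 3; Coastal: 1

Standard divisor 175263/20 ≈ 8763.15; standard quotas: North 5.098, South 1.958, East 3.409, West 5.876, Central 2.513, Coastal 1.146.
Rounding to the nearest integer gives North 5, South 2, East 3, West 6, Central 3, Coastal 1 — total 20, matching the house size, so no adjustment is needed.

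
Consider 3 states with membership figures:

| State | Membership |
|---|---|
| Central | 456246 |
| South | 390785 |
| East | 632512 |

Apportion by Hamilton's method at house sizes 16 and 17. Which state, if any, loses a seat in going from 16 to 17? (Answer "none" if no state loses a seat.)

none

At 16 seats: Central 5, South 4, East 7.
At 17 seats: Central 5, South 5, East 7.
No state's allocation decreased.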